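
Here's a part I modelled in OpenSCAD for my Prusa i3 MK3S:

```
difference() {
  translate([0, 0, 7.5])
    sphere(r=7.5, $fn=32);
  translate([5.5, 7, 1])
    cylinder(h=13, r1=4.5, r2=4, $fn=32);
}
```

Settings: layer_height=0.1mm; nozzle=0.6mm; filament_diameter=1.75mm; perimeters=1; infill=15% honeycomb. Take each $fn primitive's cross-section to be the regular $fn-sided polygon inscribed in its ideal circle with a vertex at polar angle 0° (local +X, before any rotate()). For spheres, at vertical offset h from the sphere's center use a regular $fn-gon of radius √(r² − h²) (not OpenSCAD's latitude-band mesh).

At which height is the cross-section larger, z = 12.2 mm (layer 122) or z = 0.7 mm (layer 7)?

Layer 122 (z = 12.2): the sphere: section is a regular 32-gon, circumradius = √(r²−h²) = √(7.5²−4.7²) = 5.845 (area = (32/2)·5.845²·sin(360°/32) = 106.63 mm²); the cone at (5.5, 7) (r1=4.5→r2=4) has section circumradius 4.069 here — a regular 32-gon (area = (32/2)·4.069²·sin(360°/32) = 51.69 mm²); Subtracting the remaining from the first: starting from the r=7.5 sphere (106.63 mm²), the cone at (5.5, 7) partially overlaps it — only the 2.78 mm² overlap (of its 51.69 mm²) is removed, clipping the outline — area = 103.85 mm². So its area = 103.85 mm². Layer 7 (z = 0.7): the sphere: section is a regular 32-gon, circumradius = √(r²−h²) = √(7.5²−6.8²) = 3.164 (area = (32/2)·3.164²·sin(360°/32) = 31.25 mm²); the cone at (5.5, 7) does not reach this height (z outside [1, 14]); Subtracting the remaining from the first: none of the subtracted shapes is present at this height, so the r=7.5 sphere is unchanged — area = 31.25 mm². So its area = 31.25 mm². Layer 122 is larger (103.85 vs 31.25 mm²).

layer 122 (z = 12.2 mm)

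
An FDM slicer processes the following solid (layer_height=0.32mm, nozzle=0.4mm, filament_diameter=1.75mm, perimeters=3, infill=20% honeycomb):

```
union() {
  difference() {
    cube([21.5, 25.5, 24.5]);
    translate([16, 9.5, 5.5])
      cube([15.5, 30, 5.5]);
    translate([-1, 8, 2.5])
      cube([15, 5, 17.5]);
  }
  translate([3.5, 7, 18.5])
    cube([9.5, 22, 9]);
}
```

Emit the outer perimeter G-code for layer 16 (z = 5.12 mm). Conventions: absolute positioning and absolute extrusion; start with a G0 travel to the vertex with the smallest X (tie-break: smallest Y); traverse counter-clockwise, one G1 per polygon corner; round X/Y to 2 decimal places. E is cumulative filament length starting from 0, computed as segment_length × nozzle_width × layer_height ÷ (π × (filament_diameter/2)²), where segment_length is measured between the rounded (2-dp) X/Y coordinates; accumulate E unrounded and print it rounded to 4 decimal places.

G0 X0.00 Y0.00 Z5.12
G1 X21.50 Y0.00 E1.1441
G1 X21.50 Y25.50 E2.5012
G1 X0.00 Y25.50 E3.6453
G1 X0.00 Y13.00 E4.3105
G1 X14.00 Y13.00 E5.0555
G1 X14.00 Y8.00 E5.3216
G1 X0.00 Y8.00 E6.0666
G1 X0.00 Y0.00 E6.4924

At z = 5.12 mm: the 21.5×25.5 cube contributes its full rectangle; the cube at (16, 9.5) does not reach this height (z outside [5.5, 11]); the cube at (-1, 8) is present — its section is the full 15×5 rectangle; Subtracting the remaining from the first: starting from the 21.5×25.5 cube, the 15×5 cube at (-1, 8) partially overlaps it — only the 70.00 mm² overlap (of its 75.00 mm²) is removed, clipping the outline — 1 connected region; the cube at (3.5, 7) does not reach this height (z outside [18.5, 27.5]); Combining (union): only that combined region is present, so the union is just that shape — 1 connected region. The outline is a single polygon with 8 vertices. Extrusion per mm of travel: 0.4 × 0.32 / (π × 0.875²) = 0.053216. Accumulating E over each segment gives final E = 6.4924.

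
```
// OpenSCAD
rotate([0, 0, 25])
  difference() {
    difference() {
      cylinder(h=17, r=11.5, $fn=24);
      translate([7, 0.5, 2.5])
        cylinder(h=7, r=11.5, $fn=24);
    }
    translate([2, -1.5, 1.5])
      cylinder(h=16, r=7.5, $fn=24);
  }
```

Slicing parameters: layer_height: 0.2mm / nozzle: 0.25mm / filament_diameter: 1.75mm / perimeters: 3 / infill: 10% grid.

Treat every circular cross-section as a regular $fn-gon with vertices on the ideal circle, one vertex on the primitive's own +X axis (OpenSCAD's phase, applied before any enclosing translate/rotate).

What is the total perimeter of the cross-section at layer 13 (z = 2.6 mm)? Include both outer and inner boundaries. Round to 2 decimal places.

73.49 mm

At z = 2.6 mm: the r=11.5 cylinder gives a regular 24-gon of circumradius 11.5 (constant along its height) (perimeter = 2·24·11.500·sin(180°/24) = 72.05 mm); the r=11.5 cylinder at (7, 0.5) gives a regular 24-gon of circumradius 11.5 (constant along its height) (perimeter = 2·24·11.500·sin(180°/24) = 72.05 mm); Subtracting the remaining from the first: starting from the r=11.5 cylinder, the r=11.5 cylinder at (7, 0.5) partially overlaps it — only the 252.82 mm² overlap (of its 410.75 mm²) is removed, clipping the outline — boundary = 72.05 mm; the r=7.5 cylinder at (2, -1.5) contributes a regular 24-gon of circumradius 7.5 (perimeter = 2·24·7.500·sin(180°/24) = 46.99 mm); Subtracting the remaining from the first: starting from that combined region, the r=7.5 cylinder at (2, -1.5) partially overlaps it — only the 12.61 mm² overlap (of its 174.70 mm²) is removed, clipping the outline — boundary = 73.49 mm; (whole slice rotated 25° about Z — lengths, areas and connectivity unchanged). Overall, the cross-section is a single solid region. Total boundary length (outer) = 73.49 mm.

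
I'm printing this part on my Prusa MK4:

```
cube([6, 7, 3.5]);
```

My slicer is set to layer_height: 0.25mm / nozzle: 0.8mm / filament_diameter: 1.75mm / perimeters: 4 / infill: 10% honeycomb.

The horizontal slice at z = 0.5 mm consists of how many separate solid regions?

1

At z = 0.5 mm: the cube (footprint 6×7) is included at this height. The result has 1 disconnected region.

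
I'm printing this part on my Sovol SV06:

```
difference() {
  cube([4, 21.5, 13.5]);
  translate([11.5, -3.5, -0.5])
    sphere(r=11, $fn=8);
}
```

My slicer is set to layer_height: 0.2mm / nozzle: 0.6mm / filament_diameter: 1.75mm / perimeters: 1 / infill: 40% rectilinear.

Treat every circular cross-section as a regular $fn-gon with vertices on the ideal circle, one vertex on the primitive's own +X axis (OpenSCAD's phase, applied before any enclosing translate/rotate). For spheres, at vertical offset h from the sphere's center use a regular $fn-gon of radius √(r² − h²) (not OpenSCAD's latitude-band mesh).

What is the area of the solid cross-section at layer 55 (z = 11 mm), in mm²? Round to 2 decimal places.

At z = 11 mm: the cube (footprint 4×21.5) is included at this height (area 86.00 mm²); the sphere at (11.5, -3.5) is not intersected at this z (|z−center|=11.500 > r=11); Taking the first minus the rest: none of the subtracted shapes is present at this height, so the 4×21.5 cube is unchanged — area = 86.00 mm². Overall, the cross-section is a single solid region. Net area = 86.00 mm².

86.00 mm²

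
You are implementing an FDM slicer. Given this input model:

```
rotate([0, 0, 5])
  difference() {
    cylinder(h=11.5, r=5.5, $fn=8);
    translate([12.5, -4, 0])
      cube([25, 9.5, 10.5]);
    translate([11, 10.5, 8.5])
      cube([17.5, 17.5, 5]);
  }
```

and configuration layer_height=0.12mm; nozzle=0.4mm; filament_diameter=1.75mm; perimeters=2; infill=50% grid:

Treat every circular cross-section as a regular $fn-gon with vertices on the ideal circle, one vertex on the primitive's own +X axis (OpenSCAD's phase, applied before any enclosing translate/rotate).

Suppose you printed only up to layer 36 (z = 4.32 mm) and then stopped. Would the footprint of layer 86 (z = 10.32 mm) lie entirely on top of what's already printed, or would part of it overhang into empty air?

Compare the two slices. At z = 4.32: the r=5.5 cylinder contributes a regular 8-gon of circumradius 5.5 (area = (8/2)·5.500²·sin(360°/8) = 85.56 mm²); the cube at (12.5, -4) (footprint 25×9.5) is included at this height (area 237.50 mm²); the cube at (11, 10.5) is not intersected at this z (z outside [8.5, 13.5]); After the difference (first − rest): starting from the r=5.5 cylinder (85.56 mm²), the 25×9.5 cube at (12.5, -4) misses the remaining region (no effect) — area = 85.56 mm²; (rotated 5° about Z; rotation is an isometry so areas/perimeters/island counts are preserved). At z = 10.32: the cylinder: section is a regular 8-gon, circumradius r=5.5 (area = (8/2)·5.500²·sin(360°/8) = 85.56 mm²); the cube at (12.5, -4) is present — its section is the full 25×9.5 rectangle (area 237.50 mm²); the 17.5×17.5 cube at (11, 10.5) contributes its full rectangle (area 306.25 mm²); Taking the first minus the rest: starting from the r=5.5 cylinder (85.56 mm²), the 25×9.5 cube at (12.5, -4) misses the remaining region (no effect); the 17.5×17.5 cube at (11, 10.5) misses the remaining region (no effect) — area = 85.56 mm²; (whole slice rotated 5° about Z — lengths, areas and connectivity unchanged). Checking containment: the cross-section at z = 10.32 is a subset of the cross-section at z = 4.32.

entirely on top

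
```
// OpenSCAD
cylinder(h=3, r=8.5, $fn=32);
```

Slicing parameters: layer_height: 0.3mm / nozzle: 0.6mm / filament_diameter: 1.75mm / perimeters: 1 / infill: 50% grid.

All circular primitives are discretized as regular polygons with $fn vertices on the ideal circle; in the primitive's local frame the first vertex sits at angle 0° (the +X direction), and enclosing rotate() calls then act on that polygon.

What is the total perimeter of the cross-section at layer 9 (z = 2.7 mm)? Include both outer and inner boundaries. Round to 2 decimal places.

At z = 2.7 mm: the r=8.5 cylinder gives a regular 32-gon of circumradius 8.5 (constant along its height) (perimeter = 2·32·8.500·sin(180°/32) = 53.32 mm). Overall, the cross-section is a single solid region. Total boundary length (outer) = 53.32 mm.

53.32 mm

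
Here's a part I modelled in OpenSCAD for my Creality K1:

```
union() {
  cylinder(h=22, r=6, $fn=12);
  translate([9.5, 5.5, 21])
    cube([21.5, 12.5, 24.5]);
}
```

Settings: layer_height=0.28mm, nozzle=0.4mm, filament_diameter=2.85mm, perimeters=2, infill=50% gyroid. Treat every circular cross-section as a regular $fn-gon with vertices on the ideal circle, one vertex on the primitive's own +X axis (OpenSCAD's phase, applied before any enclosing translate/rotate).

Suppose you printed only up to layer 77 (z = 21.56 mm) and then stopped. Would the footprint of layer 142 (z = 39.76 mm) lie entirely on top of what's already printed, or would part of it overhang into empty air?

Compare the two slices. At z = 21.56: the cylinder: section is a regular 12-gon, circumradius r=6 (area = (12/2)·6.000²·sin(360°/12) = 108.00 mm²); the cube at (9.5, 5.5) is present — its section is the full 21.5×12.5 rectangle (area 268.75 mm²); Combining (union): the 2 present regions are separate (no shared area or edge), so areas and boundary lengths simply add and each stays a separate island — area = 376.75 mm². At z = 39.76: the cylinder does not reach this height (z outside [0, 22]); the 21.5×12.5 cube at (9.5, 5.5) contributes its full rectangle (area 268.75 mm²); Taking the union: only the 21.5×12.5 cube at (9.5, 5.5) is present, so the union is just that shape — area = 268.75 mm². Checking containment: the cross-section at z = 39.76 is a subset of the cross-section at z = 21.56.

entirely on top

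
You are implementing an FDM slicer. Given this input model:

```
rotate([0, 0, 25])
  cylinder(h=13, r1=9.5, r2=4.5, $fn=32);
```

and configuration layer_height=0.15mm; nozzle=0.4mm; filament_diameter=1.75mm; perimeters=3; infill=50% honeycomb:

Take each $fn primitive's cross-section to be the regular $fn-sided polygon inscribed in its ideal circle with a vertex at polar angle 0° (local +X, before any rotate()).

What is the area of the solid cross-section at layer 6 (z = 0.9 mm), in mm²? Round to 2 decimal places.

261.55 mm²

At z = 0.9 mm: the cone: at t=0.069 of its height the radius interpolates to r₁+(r₂−r₁)t = 9.154, giving a regular 32-gon of that circumradius (area = (32/2)·9.154²·sin(360°/32) = 261.55 mm²); (whole slice rotated 25° about Z — lengths, areas and connectivity unchanged). Overall, the cross-section is a single solid region. Net area = 261.55 mm².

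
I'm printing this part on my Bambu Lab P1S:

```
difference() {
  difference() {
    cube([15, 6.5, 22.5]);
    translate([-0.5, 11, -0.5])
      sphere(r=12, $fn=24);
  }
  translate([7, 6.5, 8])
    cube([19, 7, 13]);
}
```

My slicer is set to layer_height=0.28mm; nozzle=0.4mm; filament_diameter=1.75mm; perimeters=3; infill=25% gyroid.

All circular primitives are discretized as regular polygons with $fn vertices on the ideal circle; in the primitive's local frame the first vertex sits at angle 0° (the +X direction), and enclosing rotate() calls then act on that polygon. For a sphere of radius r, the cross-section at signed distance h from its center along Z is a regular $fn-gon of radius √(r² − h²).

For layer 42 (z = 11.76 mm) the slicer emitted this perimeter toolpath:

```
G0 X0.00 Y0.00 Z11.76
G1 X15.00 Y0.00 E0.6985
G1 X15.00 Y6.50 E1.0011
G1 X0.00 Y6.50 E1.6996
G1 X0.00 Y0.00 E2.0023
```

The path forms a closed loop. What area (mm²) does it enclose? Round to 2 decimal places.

Apply the shoelace formula to the sequence of (X, Y) vertices; enclosed area = 97.50 mm².

97.50 mm²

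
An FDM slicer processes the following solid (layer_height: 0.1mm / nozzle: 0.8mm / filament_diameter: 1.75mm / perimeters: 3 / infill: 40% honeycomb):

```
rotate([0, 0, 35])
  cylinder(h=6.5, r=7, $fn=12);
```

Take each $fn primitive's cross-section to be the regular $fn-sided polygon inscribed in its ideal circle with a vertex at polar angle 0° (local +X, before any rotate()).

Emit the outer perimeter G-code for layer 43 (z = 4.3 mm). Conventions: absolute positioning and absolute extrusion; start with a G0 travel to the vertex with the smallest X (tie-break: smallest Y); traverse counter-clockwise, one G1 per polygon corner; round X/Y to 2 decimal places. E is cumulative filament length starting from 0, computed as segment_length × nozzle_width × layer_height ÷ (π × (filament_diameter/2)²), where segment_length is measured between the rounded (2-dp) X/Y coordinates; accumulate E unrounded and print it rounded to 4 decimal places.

At z = 4.3 mm: the cylinder: section is a regular 12-gon, circumradius r=7; (rotated 35° about Z; rotation is an isometry so areas/perimeters/island counts are preserved). The outline is a single polygon with 12 vertices. Extrusion per mm of travel: 0.8 × 0.1 / (π × 0.875²) = 0.033260. Accumulating E over each segment gives final E = 1.4457.

G0 X-6.97 Y-0.61 Z4.30
G1 X-5.73 Y-4.02 E0.1207
G1 X-2.96 Y-6.34 E0.2409
G1 X0.61 Y-6.97 E0.3614
G1 X4.02 Y-5.73 E0.4821
G1 X6.34 Y-2.96 E0.6023
G1 X6.97 Y0.61 E0.7229
G1 X5.73 Y4.02 E0.8435
G1 X2.96 Y6.34 E0.9637
G1 X-0.61 Y6.97 E1.0843
G1 X-4.02 Y5.73 E1.2050
G1 X-6.34 Y2.96 E1.3252
G1 X-6.97 Y-0.61 E1.4457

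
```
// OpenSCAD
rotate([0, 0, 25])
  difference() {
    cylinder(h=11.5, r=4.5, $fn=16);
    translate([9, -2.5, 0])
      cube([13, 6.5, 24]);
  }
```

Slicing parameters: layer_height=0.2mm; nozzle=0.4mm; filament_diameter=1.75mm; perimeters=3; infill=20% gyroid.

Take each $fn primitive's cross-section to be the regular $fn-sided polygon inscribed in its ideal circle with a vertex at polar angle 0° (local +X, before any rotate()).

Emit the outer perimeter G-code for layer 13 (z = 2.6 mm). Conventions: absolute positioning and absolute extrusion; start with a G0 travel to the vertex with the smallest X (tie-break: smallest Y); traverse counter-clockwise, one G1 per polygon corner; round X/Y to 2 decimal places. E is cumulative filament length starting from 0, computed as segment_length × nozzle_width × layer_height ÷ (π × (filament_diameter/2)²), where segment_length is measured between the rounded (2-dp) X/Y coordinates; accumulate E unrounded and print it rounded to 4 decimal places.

At z = 2.6 mm: the r=4.5 cylinder contributes a regular 16-gon of circumradius 4.5; the cube at (9, -2.5) is present — its section is the full 13×6.5 rectangle; Subtracting the remaining from the first: starting from the r=4.5 cylinder, the 13×6.5 cube at (9, -2.5) misses the remaining region (no effect) — 1 connected region; (rotated 25° about Z; rotation is an isometry so areas/perimeters/island counts are preserved). The outline is a single polygon with 16 vertices. Extrusion per mm of travel: 0.4 × 0.2 / (π × 0.875²) = 0.033260. Accumulating E over each segment gives final E = 0.9348.

G0 X-4.50 Y-0.20 Z2.60
G1 X-4.08 Y-1.90 E0.0582
G1 X-3.04 Y-3.32 E0.1168
G1 X-1.54 Y-4.23 E0.1751
G1 X0.20 Y-4.50 E0.2337
G1 X1.90 Y-4.08 E0.2919
G1 X3.32 Y-3.04 E0.3505
G1 X4.23 Y-1.54 E0.4088
G1 X4.50 Y0.20 E0.4674
G1 X4.08 Y1.90 E0.5256
G1 X3.04 Y3.32 E0.5842
G1 X1.54 Y4.23 E0.6425
G1 X-0.20 Y4.50 E0.7011
G1 X-1.90 Y4.08 E0.7593
G1 X-3.32 Y3.04 E0.8179
G1 X-4.23 Y1.54 E0.8762
G1 X-4.50 Y-0.20 E0.9348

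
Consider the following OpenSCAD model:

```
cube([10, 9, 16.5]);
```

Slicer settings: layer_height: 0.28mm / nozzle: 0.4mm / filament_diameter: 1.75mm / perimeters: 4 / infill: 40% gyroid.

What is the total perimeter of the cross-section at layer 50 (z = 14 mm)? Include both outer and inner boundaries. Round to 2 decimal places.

38.00 mm

At z = 14 mm: the cube (footprint 10×9) is included at this height (perimeter 38.00 mm). Overall, the cross-section is a single solid region. Total boundary length (outer) = 38.00 mm.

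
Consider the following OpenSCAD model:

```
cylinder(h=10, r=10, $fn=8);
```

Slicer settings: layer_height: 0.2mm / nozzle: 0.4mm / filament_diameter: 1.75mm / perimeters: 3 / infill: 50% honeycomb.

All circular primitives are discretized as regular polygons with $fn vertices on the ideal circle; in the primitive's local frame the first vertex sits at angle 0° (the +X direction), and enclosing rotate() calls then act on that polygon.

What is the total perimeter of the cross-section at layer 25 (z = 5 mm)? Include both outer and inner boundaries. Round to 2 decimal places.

At z = 5 mm: the r=10 cylinder gives a regular 8-gon of circumradius 10 (constant along its height) (perimeter = 2·8·10.000·sin(180°/8) = 61.23 mm). Overall, the cross-section is a single solid region. Total boundary length (outer) = 61.23 mm.

61.23 mm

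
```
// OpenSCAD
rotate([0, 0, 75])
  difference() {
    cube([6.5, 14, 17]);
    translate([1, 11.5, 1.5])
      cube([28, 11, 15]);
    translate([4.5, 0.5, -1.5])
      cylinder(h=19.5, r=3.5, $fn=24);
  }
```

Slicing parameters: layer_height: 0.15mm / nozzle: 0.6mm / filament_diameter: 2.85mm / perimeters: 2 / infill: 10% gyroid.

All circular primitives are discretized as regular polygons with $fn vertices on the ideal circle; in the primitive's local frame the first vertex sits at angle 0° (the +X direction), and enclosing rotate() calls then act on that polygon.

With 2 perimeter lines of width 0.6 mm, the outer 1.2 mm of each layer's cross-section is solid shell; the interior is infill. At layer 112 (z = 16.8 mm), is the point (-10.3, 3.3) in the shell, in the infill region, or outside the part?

shell

At z = 16.8 mm: the cube is present — its section is the full 6.5×14 rectangle; the cube at (1, 11.5) is absent (z outside [1.5, 16.5]); the r=3.5 cylinder at (4.5, 0.5) gives a regular 24-gon of circumradius 3.5 (constant along its height); After the difference (first − rest): starting from the 6.5×14 cube, the r=3.5 cylinder at (4.5, 0.5) partially overlaps it — only the 18.80 mm² overlap (of its 38.05 mm²) is removed, clipping the outline — 1 connected region; (whole slice rotated 75° about Z — lengths, areas and connectivity unchanged). Overall, the cross-section is a single solid region. Undo the 75° rotation: the query point maps to (0.522, 10.803) in the un-rotated model frame. The nearest boundary edge runs (0.00, 0.00)→(0.00, 14.00); distance from the point to it = 0.52 mm. The point is inside the cross-section, 0.52 mm from the nearest boundary — within the 1.2 mm shell band (2 × 0.6).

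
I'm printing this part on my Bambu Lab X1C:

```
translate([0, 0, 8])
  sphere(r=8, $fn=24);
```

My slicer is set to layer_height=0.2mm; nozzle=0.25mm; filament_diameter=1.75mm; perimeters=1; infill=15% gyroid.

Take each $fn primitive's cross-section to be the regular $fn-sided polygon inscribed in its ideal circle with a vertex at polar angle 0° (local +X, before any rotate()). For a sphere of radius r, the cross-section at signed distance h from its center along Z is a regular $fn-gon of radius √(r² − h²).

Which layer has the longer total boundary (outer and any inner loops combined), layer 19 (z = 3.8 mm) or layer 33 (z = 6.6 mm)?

Layer 19 (z = 3.8): the r=8 sphere contributes a regular 24-gon of circumradius √(8²−4.2²) = 6.809 (perimeter = 2·24·6.809·sin(180°/24) = 42.66 mm). So its perimeter = 42.66 mm. Layer 33 (z = 6.6): the r=8 sphere slices to a regular 24-gon of circumradius 7.877 (√(r²−h²) with h=1.4 from center) (perimeter = 2·24·7.877·sin(180°/24) = 49.35 mm). So its perimeter = 49.35 mm. Layer 33 is larger (49.35 vs 42.66 mm).

layer 33 (z = 6.6 mm)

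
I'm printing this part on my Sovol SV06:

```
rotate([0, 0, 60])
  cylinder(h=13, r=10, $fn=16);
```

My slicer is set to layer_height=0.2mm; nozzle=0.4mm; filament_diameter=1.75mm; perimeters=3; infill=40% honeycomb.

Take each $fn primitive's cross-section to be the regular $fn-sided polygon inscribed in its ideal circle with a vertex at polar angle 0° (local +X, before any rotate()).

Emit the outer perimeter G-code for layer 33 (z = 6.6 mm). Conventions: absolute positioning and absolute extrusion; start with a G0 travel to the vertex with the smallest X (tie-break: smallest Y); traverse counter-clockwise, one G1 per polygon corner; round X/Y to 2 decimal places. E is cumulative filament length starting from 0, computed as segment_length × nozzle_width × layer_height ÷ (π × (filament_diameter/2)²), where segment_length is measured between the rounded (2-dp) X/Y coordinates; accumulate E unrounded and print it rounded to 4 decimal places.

At z = 6.6 mm: the cylinder: section is a regular 16-gon, circumradius r=10; (whole slice rotated 60° about Z — lengths, areas and connectivity unchanged). The outline is a single polygon with 16 vertices. Extrusion per mm of travel: 0.4 × 0.2 / (π × 0.875²) = 0.033260. Accumulating E over each segment gives final E = 2.0762.

G0 X-9.91 Y1.31 Z6.60
G1 X-9.66 Y-2.59 E0.1300
G1 X-7.93 Y-6.09 E0.2598
G1 X-5.00 Y-8.66 E0.3895
G1 X-1.31 Y-9.91 E0.5190
G1 X2.59 Y-9.66 E0.6490
G1 X6.09 Y-7.93 E0.7789
G1 X8.66 Y-5.00 E0.9085
G1 X9.91 Y-1.31 E1.0381
G1 X9.66 Y2.59 E1.1681
G1 X7.93 Y6.09 E1.2979
G1 X5.00 Y8.66 E1.4276
G1 X1.31 Y9.91 E1.5571
G1 X-2.59 Y9.66 E1.6871
G1 X-6.09 Y7.93 E1.8170
G1 X-8.66 Y5.00 E1.9466
G1 X-9.91 Y1.31 E2.0762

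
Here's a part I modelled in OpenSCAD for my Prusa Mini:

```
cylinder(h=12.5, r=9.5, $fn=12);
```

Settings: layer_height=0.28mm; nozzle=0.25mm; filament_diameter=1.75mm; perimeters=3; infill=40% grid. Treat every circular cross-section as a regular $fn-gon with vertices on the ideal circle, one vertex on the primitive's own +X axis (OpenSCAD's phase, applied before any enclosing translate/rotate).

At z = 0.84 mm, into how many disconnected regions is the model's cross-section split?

1

At z = 0.84 mm: the r=9.5 cylinder gives a regular 12-gon of circumradius 9.5 (constant along its height). The result has 1 disconnected region.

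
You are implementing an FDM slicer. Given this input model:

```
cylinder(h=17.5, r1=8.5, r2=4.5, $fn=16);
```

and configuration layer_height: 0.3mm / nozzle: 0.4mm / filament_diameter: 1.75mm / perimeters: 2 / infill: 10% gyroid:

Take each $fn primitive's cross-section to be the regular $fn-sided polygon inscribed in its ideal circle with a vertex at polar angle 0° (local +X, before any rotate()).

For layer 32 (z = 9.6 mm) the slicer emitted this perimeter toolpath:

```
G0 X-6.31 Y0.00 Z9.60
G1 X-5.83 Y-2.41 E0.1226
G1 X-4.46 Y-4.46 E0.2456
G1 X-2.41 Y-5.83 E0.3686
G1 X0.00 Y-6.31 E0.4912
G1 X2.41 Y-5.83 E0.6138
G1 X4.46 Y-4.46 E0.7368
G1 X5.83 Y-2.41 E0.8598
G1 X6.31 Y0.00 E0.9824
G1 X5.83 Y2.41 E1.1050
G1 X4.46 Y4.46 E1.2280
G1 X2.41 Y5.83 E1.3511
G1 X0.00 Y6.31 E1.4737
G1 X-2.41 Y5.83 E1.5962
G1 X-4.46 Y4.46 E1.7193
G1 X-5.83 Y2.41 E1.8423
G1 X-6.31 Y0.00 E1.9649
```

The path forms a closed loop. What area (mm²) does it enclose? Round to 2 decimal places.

121.84 mm²

Apply the shoelace formula to the sequence of (X, Y) vertices; enclosed area = 121.84 mm².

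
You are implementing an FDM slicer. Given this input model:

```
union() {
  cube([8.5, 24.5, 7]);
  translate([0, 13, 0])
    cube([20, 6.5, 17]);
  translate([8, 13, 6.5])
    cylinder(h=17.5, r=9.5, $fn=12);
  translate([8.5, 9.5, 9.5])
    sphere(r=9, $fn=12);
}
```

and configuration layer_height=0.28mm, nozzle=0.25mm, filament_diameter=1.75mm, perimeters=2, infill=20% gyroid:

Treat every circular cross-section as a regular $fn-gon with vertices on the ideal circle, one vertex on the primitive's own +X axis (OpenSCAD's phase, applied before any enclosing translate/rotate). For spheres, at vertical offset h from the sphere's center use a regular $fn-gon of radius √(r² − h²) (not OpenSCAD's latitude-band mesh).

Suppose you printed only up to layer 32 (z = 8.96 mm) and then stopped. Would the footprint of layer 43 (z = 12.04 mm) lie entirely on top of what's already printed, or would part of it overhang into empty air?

entirely on top

Compare the two slices. At z = 8.96: the cube is not intersected at this z (z outside [0, 7]); the cube at (0, 13) is present — its section is the full 20×6.5 rectangle (area 130.00 mm²); the r=9.5 cylinder at (8, 13) gives a regular 12-gon of circumradius 9.5 (constant along its height) (area = (12/2)·9.500²·sin(360°/12) = 270.75 mm²); the r=9 sphere at (8.5, 9.5) contributes a regular 12-gon of circumradius √(9²−0.54²) = 8.984 (area = (12/2)·8.984²·sin(360°/12) = 242.13 mm²); Merging all regions: the regions partially overlap — summed areas 642.88 mm² minus the doubly-counted overlap 298.13 mm² gives 344.74 mm² — area = 344.74 mm². At z = 12.04: the cube is absent (z outside [0, 7]); the cube at (0, 13) is present — its section is the full 20×6.5 rectangle (area 130.00 mm²); the r=9.5 cylinder at (8, 13) gives a regular 12-gon of circumradius 9.5 (constant along its height) (area = (12/2)·9.500²·sin(360°/12) = 270.75 mm²); the r=9 sphere at (8.5, 9.5) contributes a regular 12-gon of circumradius √(9²−2.54²) = 8.634 (area = (12/2)·8.634²·sin(360°/12) = 223.65 mm²); Merging all regions: the regions partially overlap — summed areas 624.40 mm² minus the doubly-counted overlap 288.82 mm² gives 335.57 mm² — area = 335.57 mm². Checking containment: the cross-section at z = 12.04 is a subset of the cross-section at z = 8.96.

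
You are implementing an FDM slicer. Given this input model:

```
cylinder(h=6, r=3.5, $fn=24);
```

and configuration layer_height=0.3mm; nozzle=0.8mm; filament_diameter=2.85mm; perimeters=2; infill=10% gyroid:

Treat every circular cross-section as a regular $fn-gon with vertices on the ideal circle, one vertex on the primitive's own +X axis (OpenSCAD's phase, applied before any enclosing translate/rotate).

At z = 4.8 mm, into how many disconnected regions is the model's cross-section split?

1

At z = 4.8 mm: the cylinder: section is a regular 24-gon, circumradius r=3.5. The result has 1 disconnected region.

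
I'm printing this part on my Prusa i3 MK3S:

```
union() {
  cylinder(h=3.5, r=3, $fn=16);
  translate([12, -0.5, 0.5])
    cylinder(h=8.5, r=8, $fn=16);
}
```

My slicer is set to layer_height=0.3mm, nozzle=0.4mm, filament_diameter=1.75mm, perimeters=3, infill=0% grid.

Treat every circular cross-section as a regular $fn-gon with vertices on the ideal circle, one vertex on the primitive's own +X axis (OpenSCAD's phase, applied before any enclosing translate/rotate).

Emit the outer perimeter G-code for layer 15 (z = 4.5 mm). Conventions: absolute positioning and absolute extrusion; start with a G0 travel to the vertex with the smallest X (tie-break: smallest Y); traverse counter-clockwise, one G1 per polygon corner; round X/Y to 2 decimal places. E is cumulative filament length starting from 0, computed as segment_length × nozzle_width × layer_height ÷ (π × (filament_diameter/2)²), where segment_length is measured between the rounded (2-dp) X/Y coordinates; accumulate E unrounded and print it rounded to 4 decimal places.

At z = 4.5 mm: the cylinder is absent (z outside [0, 3.5]); the r=8 cylinder at (12, -0.5) contributes a regular 16-gon of circumradius 8; Merging all regions: only the r=8 cylinder at (12, -0.5) is present, so the union is just that shape — 1 connected region. The outline is a single polygon with 16 vertices. Extrusion per mm of travel: 0.4 × 0.3 / (π × 0.875²) = 0.049890. Accumulating E over each segment gives final E = 2.4918.

G0 X4.00 Y-0.50 Z4.50
G1 X4.61 Y-3.56 E0.1557
G1 X6.34 Y-6.16 E0.3115
G1 X8.94 Y-7.89 E0.4673
G1 X12.00 Y-8.50 E0.6229
G1 X15.06 Y-7.89 E0.7786
G1 X17.66 Y-6.16 E0.9344
G1 X19.39 Y-3.56 E1.0902
G1 X20.00 Y-0.50 E1.2459
G1 X19.39 Y2.56 E1.4016
G1 X17.66 Y5.16 E1.5574
G1 X15.06 Y6.89 E1.7132
G1 X12.00 Y7.50 E1.8688
G1 X8.94 Y6.89 E2.0245
G1 X6.34 Y5.16 E2.1803
G1 X4.61 Y2.56 E2.3361
G1 X4.00 Y-0.50 E2.4918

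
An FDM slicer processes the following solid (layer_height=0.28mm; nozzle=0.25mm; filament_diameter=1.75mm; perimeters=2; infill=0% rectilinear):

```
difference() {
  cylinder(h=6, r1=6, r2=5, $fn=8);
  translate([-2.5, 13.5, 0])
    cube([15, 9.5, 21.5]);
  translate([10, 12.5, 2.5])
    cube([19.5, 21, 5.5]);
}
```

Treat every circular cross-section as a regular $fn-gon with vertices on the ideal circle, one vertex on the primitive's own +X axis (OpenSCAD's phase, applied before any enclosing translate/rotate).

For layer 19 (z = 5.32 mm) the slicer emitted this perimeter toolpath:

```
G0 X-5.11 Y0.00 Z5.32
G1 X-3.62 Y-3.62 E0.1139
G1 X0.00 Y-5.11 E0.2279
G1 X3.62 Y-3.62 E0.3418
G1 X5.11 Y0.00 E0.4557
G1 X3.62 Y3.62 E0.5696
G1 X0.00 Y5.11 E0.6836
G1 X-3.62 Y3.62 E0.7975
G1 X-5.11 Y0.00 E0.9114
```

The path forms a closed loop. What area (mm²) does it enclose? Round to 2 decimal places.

73.99 mm²

Apply the shoelace formula to the sequence of (X, Y) vertices; enclosed area = 73.99 mm².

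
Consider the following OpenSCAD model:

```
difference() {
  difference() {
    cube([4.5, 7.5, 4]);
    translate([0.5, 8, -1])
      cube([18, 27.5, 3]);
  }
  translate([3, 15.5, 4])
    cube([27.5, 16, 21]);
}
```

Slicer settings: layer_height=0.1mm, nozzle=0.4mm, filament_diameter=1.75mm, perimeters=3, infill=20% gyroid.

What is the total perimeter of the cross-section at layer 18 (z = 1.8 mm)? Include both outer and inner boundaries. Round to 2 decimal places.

24.00 mm

At z = 1.8 mm: the 4.5×7.5 cube contributes its full rectangle (perimeter 24.00 mm); the cube at (0.5, 8) (footprint 18×27.5) is included at this height (perimeter 91.00 mm); After the difference (first − rest): starting from the 4.5×7.5 cube, the 18×27.5 cube at (0.5, 8) misses the remaining region (no effect) — boundary = 24.00 mm; the cube at (3, 15.5) is not intersected at this z (z outside [4, 25]); Subtracting the remaining from the first: none of the subtracted shapes is present at this height, so that combined region is unchanged — boundary = 24.00 mm. Overall, the cross-section is a single solid region. Total boundary length (outer) = 24.00 mm.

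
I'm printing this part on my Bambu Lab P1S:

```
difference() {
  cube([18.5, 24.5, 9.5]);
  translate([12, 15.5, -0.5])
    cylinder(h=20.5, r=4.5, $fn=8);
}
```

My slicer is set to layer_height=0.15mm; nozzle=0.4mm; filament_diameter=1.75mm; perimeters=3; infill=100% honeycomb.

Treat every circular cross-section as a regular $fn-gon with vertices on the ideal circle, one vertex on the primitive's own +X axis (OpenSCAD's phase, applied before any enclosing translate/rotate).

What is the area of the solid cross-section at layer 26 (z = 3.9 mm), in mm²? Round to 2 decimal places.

395.97 mm²

At z = 3.9 mm: the cube (footprint 18.5×24.5) is included at this height (area 453.25 mm²); the r=4.5 cylinder at (12, 15.5) contributes a regular 8-gon of circumradius 4.5 (area = (8/2)·4.500²·sin(360°/8) = 57.28 mm²); After the difference (first − rest): starting from the 18.5×24.5 cube (453.25 mm²), the r=4.5 cylinder at (12, 15.5) lies wholly inside it (removes its full 57.28 mm² and its 27.55 mm outline becomes a hole wall) — area = 395.97 mm². Overall, the cross-section is one region with 1 hole. Net area = 395.97 mm².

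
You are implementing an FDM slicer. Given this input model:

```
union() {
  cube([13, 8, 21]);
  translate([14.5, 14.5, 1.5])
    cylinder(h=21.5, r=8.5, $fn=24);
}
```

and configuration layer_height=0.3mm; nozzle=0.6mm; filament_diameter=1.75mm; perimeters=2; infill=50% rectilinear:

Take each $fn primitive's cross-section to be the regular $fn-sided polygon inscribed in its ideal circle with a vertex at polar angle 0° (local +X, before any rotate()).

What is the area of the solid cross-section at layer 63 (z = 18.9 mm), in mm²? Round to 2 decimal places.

At z = 18.9 mm: the cube is present — its section is the full 13×8 rectangle (area 104.00 mm²); the cylinder at (14.5, 14.5): section is a regular 24-gon, circumradius r=8.5 (area = (24/2)·8.500²·sin(360°/24) = 224.40 mm²); Taking the union: the regions partially overlap — summed areas 328.40 mm² minus the doubly-counted overlap 4.35 mm² gives 324.05 mm² — area = 324.05 mm². Overall, the cross-section is a single solid region. Net area = 324.05 mm².

324.05 mm²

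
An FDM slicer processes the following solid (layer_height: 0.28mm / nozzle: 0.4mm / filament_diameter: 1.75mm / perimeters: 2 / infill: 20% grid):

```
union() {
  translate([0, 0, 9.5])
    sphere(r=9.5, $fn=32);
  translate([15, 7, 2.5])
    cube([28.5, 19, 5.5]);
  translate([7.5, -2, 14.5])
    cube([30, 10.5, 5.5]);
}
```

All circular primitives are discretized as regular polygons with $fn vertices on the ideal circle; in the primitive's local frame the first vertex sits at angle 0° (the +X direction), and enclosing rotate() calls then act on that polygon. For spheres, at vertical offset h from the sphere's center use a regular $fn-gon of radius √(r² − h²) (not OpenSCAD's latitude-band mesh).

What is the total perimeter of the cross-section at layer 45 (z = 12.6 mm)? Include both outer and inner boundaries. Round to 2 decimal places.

56.33 mm

At z = 12.6 mm: the r=9.5 sphere contributes a regular 32-gon of circumradius √(9.5²−3.1²) = 8.980 (perimeter = 2·32·8.980·sin(180°/32) = 56.33 mm); the cube at (15, 7) does not reach this height (z outside [2.5, 8]); the cube at (7.5, -2) is not intersected at this z (z outside [14.5, 20]); Taking the union: only the r=9.5 sphere is present, so the union is just that shape — boundary = 56.33 mm. Overall, the cross-section is a single solid region. Total boundary length (outer) = 56.33 mm.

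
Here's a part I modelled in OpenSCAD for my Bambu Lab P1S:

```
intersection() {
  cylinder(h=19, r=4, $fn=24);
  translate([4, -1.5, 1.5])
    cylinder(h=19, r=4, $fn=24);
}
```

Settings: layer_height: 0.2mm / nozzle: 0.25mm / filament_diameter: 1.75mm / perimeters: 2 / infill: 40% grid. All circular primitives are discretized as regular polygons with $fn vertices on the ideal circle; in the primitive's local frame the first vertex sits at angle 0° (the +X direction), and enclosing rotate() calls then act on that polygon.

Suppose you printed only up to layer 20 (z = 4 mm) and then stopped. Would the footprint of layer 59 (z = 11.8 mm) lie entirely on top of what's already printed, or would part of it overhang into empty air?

Compare the two slices. At z = 4: the cylinder: section is a regular 24-gon, circumradius r=4 (area = (24/2)·4.000²·sin(360°/24) = 49.69 mm²); the r=4 cylinder at (4, -1.5) contributes a regular 24-gon of circumradius 4 (area = (24/2)·4.000²·sin(360°/24) = 49.69 mm²); Taking the intersection: the r=4 cylinder at (4, -1.5) partially overlaps the r=4 cylinder; clipping to the common part keeps 17.43 mm² — area = 17.43 mm². At z = 11.8: the r=4 cylinder gives a regular 24-gon of circumradius 4 (constant along its height) (area = (24/2)·4.000²·sin(360°/24) = 49.69 mm²); the cylinder at (4, -1.5): section is a regular 24-gon, circumradius r=4 (area = (24/2)·4.000²·sin(360°/24) = 49.69 mm²); Keeping only the common overlap: the r=4 cylinder at (4, -1.5) partially overlaps the r=4 cylinder; clipping to the common part keeps 17.43 mm² — area = 17.43 mm². Checking containment: the cross-section at z = 11.8 is a subset of the cross-section at z = 4.

entirely on top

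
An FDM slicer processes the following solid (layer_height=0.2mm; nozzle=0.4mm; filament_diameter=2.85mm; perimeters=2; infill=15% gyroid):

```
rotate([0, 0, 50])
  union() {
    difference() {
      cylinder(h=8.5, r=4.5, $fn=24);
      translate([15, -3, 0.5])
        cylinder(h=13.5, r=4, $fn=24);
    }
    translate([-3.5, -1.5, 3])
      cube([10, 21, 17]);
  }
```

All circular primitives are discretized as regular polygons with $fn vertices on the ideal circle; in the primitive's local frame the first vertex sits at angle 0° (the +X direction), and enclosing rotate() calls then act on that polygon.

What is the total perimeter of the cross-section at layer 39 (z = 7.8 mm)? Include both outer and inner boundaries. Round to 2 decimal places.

65.59 mm

At z = 7.8 mm: the cylinder: section is a regular 24-gon, circumradius r=4.5 (perimeter = 2·24·4.500·sin(180°/24) = 28.19 mm); the cylinder at (15, -3): section is a regular 24-gon, circumradius r=4 (perimeter = 2·24·4.000·sin(180°/24) = 25.06 mm); Taking the first minus the rest: starting from the r=4.5 cylinder, the r=4 cylinder at (15, -3) misses the remaining region (no effect) — boundary = 28.19 mm; the 10×21 cube at (-3.5, -1.5) contributes its full rectangle (perimeter 62.00 mm); Taking the union: the regions partially overlap (shared area 41.43 mm²), so the edge portions inside another operand are dropped and the merged outline is re-measured after clipping — boundary = 65.59 mm; (whole slice rotated 50° about Z — lengths, areas and connectivity unchanged). Overall, the cross-section is a single solid region. Total boundary length (outer) = 65.59 mm.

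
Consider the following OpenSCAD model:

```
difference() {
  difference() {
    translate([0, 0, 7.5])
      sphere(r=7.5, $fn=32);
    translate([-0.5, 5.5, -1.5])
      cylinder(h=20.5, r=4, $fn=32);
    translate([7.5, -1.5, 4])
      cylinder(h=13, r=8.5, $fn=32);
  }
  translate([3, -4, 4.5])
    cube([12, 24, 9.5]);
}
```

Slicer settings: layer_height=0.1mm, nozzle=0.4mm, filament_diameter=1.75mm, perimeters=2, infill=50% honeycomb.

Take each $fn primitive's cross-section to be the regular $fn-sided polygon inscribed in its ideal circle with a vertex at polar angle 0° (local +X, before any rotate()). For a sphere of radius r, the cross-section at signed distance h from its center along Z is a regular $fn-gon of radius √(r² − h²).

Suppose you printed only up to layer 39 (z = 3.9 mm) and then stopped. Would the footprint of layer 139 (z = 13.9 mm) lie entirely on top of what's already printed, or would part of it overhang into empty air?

Compare the two slices. At z = 3.9: the sphere: section is a regular 32-gon, circumradius = √(r²−h²) = √(7.5²−3.6²) = 6.580 (area = (32/2)·6.580²·sin(360°/32) = 135.13 mm²); the r=4 cylinder at (-0.5, 5.5) gives a regular 32-gon of circumradius 4 (constant along its height) (area = (32/2)·4.000²·sin(360°/32) = 49.94 mm²); the cylinder at (7.5, -1.5) is not intersected at this z (z outside [4, 17]); After the difference (first − rest): starting from the r=7.5 sphere (135.13 mm²), the r=4 cylinder at (-0.5, 5.5) partially overlaps it — only the 29.80 mm² overlap (of its 49.94 mm²) is removed, clipping the outline — area = 105.33 mm²; the cube at (3, -4) is absent (z outside [4.5, 14]); Taking the first minus the rest: none of the subtracted shapes is present at this height, so that combined region is unchanged — area = 105.33 mm². At z = 13.9: the r=7.5 sphere slices to a regular 32-gon of circumradius 3.910 (√(r²−h²) with h=6.4 from center) (area = (32/2)·3.910²·sin(360°/32) = 47.73 mm²); the r=4 cylinder at (-0.5, 5.5) gives a regular 32-gon of circumradius 4 (constant along its height) (area = (32/2)·4.000²·sin(360°/32) = 49.94 mm²); the r=8.5 cylinder at (7.5, -1.5) contributes a regular 32-gon of circumradius 8.5 (area = (32/2)·8.500²·sin(360°/32) = 225.52 mm²); Taking the first minus the rest: starting from the r=7.5 sphere (47.73 mm²), the r=4 cylinder at (-0.5, 5.5) partially overlaps it — only the 9.17 mm² overlap (of its 49.94 mm²) is removed, clipping the outline; the r=8.5 cylinder at (7.5, -1.5) partially overlaps it — only the 24.29 mm² overlap (of its 225.52 mm²) is removed, clipping the outline — area = 14.27 mm²; the cube at (3, -4) is present — its section is the full 12×24 rectangle (area 288.00 mm²); Taking the first minus the rest: starting from that combined region (14.27 mm²), the 12×24 cube at (3, -4) misses the remaining region (no effect) — area = 14.27 mm². Checking containment: the cross-section at z = 13.9 is a subset of the cross-section at z = 3.9.

entirely on top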